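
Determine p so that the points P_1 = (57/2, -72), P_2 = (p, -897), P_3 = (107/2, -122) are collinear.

441

Collinearity: (P_2 − P_1) must be parallel to (P_3 − P_1) = (25, -50).
Cross-multiplying the components: (p − 57/2)·(-50) = (-825)·(25).
Solving gives p = 441.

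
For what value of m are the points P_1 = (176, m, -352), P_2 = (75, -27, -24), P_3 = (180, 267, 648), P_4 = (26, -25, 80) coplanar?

Coplanarity ⇔ det[P_1P_2; P_1P_3; P_1P_4] = 0.
Expanding, this is linear in m: (43848)m + (3025512) = 0.
So m = -69.

-69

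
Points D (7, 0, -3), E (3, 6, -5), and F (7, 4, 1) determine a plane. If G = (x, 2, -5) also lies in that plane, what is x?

5

The plane through D, E, F has equation 32x + 16y − 16z = 272.
Substituting G: (32)x + (112) = 272, so x = 5.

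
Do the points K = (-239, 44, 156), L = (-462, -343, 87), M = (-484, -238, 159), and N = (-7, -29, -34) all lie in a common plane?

Yes

With K as base: KL = (-223, -387, -69), KM = (-245, -282, 3), KN = (232, -73, -190).
KM × KN = (53799, -45854, 83309).
KL · (KM × KN) = 0.
The scalar triple product vanishes, so the four points are coplanar.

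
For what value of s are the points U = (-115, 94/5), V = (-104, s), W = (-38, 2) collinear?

82/5

The three points are collinear iff det[UV; UW] = 0.
This determinant is linear in s: (-77)s + (6314/5) = 0, so s = 82/5.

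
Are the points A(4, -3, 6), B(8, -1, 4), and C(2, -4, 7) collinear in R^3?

Yes

AB = (4, 2, -2), AC = (-2, -1, 1).
Each component of AC is -1/2 times the corresponding component of AB, so AC = -1/2·AB and the points are collinear.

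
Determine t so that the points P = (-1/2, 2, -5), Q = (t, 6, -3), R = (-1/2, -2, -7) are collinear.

-1/2

Direction PR = (0, -4, -2). From the y-coordinate of Q, the parameter along the line is τ = (6 − 2)/(-4) = -1.
Then t = (-1/2) + (-1)·(0) = -1/2.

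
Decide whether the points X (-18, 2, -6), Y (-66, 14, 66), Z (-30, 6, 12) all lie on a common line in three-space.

No

XY = (-48, 12, 72), XZ = (-12, 4, 18).
XY × XZ = (-72, 0, -48).
The cross product is nonzero, so the points do not lie on one line.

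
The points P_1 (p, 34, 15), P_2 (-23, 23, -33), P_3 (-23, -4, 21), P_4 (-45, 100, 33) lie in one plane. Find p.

The points are coplanar iff P_1P_2 · (P_1P_3 × P_1P_4) = 0.
Expanding, this is linear in p: (5940)p + (178200) = 0.
So p = -30.

-30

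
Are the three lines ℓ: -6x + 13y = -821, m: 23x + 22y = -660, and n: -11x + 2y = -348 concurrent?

Yes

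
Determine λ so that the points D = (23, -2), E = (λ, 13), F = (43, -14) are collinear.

The three points are collinear iff det[DE; DF] = 0.
This determinant is linear in λ: (-12)λ + (-24) = 0, so λ = -2.

-2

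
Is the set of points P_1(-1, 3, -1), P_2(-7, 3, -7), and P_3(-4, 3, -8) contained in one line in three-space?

No

P_1P_2 = (-6, 0, -6), P_1P_3 = (-3, 0, -7).
Comparing components 3 and 1: (-6)(-3) − (-6)(-7) = -24 ≠ 0, so P_1P_2 and P_1P_3 are not parallel and the points are not collinear.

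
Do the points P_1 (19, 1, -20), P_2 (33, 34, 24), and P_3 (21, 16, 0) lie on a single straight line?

No

P_1P_2 = (14, 33, 44), P_1P_3 = (2, 15, 20).
Comparing components 3 and 1: (44)(2) − (14)(20) = -192 ≠ 0, so P_1P_2 and P_1P_3 are not parallel and the points are not collinear.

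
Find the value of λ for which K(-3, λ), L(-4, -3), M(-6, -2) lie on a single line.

-7/2

The three points are collinear iff det[KL; KM] = 0.
This determinant is linear in λ: (-2)λ + (-7) = 0, so λ = -7/2.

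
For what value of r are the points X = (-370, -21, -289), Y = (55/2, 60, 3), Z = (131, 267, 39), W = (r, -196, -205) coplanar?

-621/2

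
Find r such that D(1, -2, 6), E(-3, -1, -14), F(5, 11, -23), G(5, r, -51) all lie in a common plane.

Normal to plane DEF: n = (231, -196, -56); plane equation n·P = 287.
Requiring n·G = 287: (-196)r + (4011) = 287.
So r = 19.

19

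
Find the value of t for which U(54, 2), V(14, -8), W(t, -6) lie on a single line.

Collinearity: (W − U) must be parallel to (V − U) = (-40, -10).
Cross-multiplying the components: (t − 54)·(-10) = (-8)·(-40).
Solving gives t = 22.

22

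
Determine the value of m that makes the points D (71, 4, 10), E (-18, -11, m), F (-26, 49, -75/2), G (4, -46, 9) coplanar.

-23/2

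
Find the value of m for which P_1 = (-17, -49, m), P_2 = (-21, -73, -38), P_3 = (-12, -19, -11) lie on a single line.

-26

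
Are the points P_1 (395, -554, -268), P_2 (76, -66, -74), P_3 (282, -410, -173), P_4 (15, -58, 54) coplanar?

No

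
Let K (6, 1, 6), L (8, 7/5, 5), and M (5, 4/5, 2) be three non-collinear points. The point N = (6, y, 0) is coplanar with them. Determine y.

1

A normal to the plane is n = KL × KM = (-9/5, 9, 0).
N lies in the plane iff n · KN = 0.
This gives (9)y + (-9) = 0, so y = 1.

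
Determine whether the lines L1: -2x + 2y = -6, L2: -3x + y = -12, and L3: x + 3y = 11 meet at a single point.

No

Lines aᵢx + bᵢy = cᵢ with pairwise distinct directions are concurrent exactly when det[aᵢ bᵢ cᵢ] = 0.
Here the determinant is 8.
Nonzero, so no common point exists.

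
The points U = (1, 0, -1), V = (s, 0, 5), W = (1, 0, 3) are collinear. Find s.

1

Collinearity requires UV × UW = 0; each component is linear in s.
The y-component gives (-4)s + (4) = 0, so s = 1.
The remaining components then also vanish.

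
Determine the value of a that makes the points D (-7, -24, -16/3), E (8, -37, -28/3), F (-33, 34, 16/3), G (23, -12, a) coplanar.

Normal to plane DEF: n = (280/3, -56, 532); plane equation n·P = -6440/3.
Requiring n·G = -6440/3: (532)a + (8456/3) = -6440/3.
So a = -28/3.

-28/3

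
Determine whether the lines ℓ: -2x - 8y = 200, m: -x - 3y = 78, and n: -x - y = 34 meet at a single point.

Intersecting ℓ and m: solving the 2×2 system gives (x, y) = (-12, -22).
Substitute into n: (-1)(-12) + (-1)(-22) = 34.
This equals 34, so (-12, -22) lies on all three lines and they are concurrent.

Yes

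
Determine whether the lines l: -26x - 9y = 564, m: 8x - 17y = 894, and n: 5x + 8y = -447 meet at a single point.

Yes

The three lines meet at one point iff the augmented coefficient matrix [aᵢ bᵢ cᵢ] has rank < 3, i.e. its determinant vanishes.
Here the determinant is 0.
It vanishes, so the lines are concurrent at (-3, -54).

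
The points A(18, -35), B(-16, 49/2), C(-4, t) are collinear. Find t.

7/2

Collinearity: (C − A) must be parallel to (B − A) = (-34, 119/2).
Cross-multiplying the components: (t − (-35))·(-34) = (-22)·(119/2).
Solving gives t = 7/2.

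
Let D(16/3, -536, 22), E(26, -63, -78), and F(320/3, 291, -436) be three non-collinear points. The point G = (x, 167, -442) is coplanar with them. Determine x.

326/3

A normal to the plane is n = DE × DF = (-133934, -668, -92518/3).
G lies in the plane iff n · DG = 0.
This gives (-133934)x + (43662484/3) = 0, so x = 326/3.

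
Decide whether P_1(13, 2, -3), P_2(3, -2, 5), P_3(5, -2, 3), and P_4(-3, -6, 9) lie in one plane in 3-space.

A normal to the plane through P_1, P_2, P_3 is n = P_1P_2 × P_1P_3 = (8, -4, 8).
The plane has equation n·P = 72. For P_4: n·P_4 = 72.
Equal, so P_4 lies in the plane and all four are coplanar.

Yes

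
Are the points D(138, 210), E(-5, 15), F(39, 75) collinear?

Yes

DE = (-143, -195), DF = (-99, -135).
Twice the signed area of △DEF is (-143)(-135) − (-195)(-99) = 0.
The triangle is degenerate (zero area), so the points are collinear.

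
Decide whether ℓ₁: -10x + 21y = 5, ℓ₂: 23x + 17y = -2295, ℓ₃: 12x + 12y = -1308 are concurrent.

Intersecting ℓ₁ and ℓ₂: solving the 2×2 system gives (x, y) = (-48280/653, -22835/653).
Substitute into ℓ₃: (12)(-48280/653) + (12)(-22835/653) = -853380/653.
But ℓ₃ requires -1308 ≠ -853380/653, so the three lines have no common point.

No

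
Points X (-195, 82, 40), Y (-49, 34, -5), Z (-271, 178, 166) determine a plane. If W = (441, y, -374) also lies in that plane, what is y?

-278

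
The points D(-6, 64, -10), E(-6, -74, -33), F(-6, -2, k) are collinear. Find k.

Collinearity requires DE × DF = 0; each component is linear in k.
The x-component gives (-138)k + (-2898) = 0, so k = -21.
The remaining components then also vanish.

-21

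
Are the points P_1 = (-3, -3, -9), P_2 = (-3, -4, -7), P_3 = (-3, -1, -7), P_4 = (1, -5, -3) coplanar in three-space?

With P_1 as base: P_1P_2 = (0, -1, 2), P_1P_3 = (0, 2, 2), P_1P_4 = (4, -2, 6).
P_1P_3 × P_1P_4 = (16, 8, -8).
P_1P_2 · (P_1P_3 × P_1P_4) = -24.
Since -24 ≠ 0, the four points are not coplanar.

No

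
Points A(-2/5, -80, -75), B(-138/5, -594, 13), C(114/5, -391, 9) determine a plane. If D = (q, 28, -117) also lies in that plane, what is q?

-25

A normal to the plane is n = AB × AC = (-15808, 21632/5, 20384).
D lies in the plane iff n · AD = 0.
This gives (-15808)q + (-395200) = 0, so q = -25.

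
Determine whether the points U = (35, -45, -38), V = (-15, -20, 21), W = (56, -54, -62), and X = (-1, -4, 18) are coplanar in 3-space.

The four points are coplanar iff the 3×3 determinant with rows UV, UW, UX is zero.
Rows: (-50, 25, 59), (21, -9, -24), (-36, 41, 56).
Expanding along the first row: (-50)(480) − (25)(312) + (59)(537) = -117.
Nonzero ⇒ not coplanar.

No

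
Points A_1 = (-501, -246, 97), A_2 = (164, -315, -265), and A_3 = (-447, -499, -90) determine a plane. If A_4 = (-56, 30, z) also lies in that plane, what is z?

60

A normal to the plane is n = A_1A_2 × A_1A_3 = (-78683, 104807, -164519).
A_4 lies in the plane iff n · A_1A_4 = 0.
This gives (-164519)z + (9871140) = 0, so z = 60.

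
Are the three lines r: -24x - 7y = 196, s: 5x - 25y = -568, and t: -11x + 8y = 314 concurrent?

No

Lines aᵢx + bᵢy = cᵢ with pairwise distinct directions are concurrent exactly when det[aᵢ bᵢ cᵢ] = 0.
Here the determinant is 538.
Nonzero, so no common point exists.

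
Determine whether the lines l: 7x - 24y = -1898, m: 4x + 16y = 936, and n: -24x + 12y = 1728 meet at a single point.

Intersecting l and m: solving the 2×2 system gives (x, y) = (-38, 68).
Substitute into n: (-24)(-38) + (12)(68) = 1728.
This equals 1728, so (-38, 68) lies on all three lines and they are concurrent.

Yes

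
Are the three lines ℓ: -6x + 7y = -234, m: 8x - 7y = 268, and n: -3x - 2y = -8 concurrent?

No

Lines aᵢx + bᵢy = cᵢ with pairwise distinct directions are concurrent exactly when det[aᵢ bᵢ cᵢ] = 0.
Here the determinant is -74.
Nonzero, so no common point exists.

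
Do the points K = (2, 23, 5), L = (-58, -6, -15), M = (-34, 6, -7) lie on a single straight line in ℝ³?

No

KL = (-60, -29, -20), KM = (-36, -17, -12).
KL × KM = (8, 0, -24).
The cross product is nonzero, so the points do not lie on one line.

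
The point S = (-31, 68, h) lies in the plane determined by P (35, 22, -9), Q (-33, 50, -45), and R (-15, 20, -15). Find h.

The plane through P, Q, R has equation −240x + 1392y + 1536z = 8400.
Substituting S: (1536)h + (102096) = 8400, so h = -61.

-61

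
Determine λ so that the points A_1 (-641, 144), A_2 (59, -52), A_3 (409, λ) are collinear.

-150

The three points are collinear iff det[A_1A_2; A_1A_3] = 0.
This determinant is linear in λ: (700)λ + (105000) = 0, so λ = -150.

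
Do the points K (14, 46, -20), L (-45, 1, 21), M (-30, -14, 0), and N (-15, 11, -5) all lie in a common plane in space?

Yes

The four points are coplanar iff the 3×3 determinant with rows KL, KM, KN is zero.
Rows: (-59, -45, 41), (-44, -60, 20), (-29, -35, 15).
Expanding along the first row: (-59)(-200) − (-45)(-80) + (41)(-200) = 0.
Zero determinant ⇒ coplanar.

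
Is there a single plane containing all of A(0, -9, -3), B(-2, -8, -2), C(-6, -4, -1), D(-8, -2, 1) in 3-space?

No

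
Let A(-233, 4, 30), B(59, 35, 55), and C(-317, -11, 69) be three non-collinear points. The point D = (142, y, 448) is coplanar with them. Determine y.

The plane through A, B, C has equation 1584x − 13488y − 1776z = -476304.
Substituting D: (-13488)y + (-570720) = -476304, so y = -7.

-7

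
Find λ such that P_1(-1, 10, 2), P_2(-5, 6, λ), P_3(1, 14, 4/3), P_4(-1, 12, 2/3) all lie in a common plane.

Normal to plane P_1P_3P_4: n = (-4, 8/3, 4); plane equation n·P = 116/3.
Requiring n·P_2 = 116/3: (4)λ + (36) = 116/3.
So λ = 2/3.

2/3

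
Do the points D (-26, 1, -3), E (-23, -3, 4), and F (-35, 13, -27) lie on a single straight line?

DE = (3, -4, 7), DF = (-9, 12, -24).
DE × DF = (12, 9, 0).
The cross product is nonzero, so the points do not lie on one line.

No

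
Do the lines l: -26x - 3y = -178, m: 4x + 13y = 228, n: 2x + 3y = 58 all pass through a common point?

Intersecting l and m: solving the 2×2 system gives (x, y) = (5, 16).
Substitute into n: (2)(5) + (3)(16) = 58.
This equals 58, so (5, 16) lies on all three lines and they are concurrent.

Yes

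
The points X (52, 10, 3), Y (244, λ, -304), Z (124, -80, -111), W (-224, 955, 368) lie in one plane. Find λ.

-205

Normal to plane XZW: n = (74880, 5184, 43200); plane equation n·P = 4075200.
Requiring n·Y = 4075200: (5184)λ + (5137920) = 4075200.
So λ = -205.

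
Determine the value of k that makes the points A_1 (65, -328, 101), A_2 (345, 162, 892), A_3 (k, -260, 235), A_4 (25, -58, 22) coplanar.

113

Normal to plane A_1A_2A_4: n = (-252280, -9520, 95200); plane equation n·P = -3660440.
Requiring n·A_3 = -3660440: (-252280)k + (24847200) = -3660440.
So k = 113.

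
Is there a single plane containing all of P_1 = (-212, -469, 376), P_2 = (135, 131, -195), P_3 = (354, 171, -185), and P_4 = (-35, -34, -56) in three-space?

No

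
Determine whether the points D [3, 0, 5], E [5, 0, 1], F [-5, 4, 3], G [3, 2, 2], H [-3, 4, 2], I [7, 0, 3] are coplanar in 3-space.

The plane through D, E, F has normal n = DE × DF = (16, 36, 8) and equation n·P = 88.
Checking the remaining points: n·G = 136, n·H = 112, n·I = 136.
Since n·G = 136 ≠ 88, G is off the plane and the points are not all coplanar.

No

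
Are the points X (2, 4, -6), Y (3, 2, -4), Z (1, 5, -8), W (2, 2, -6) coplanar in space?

Yes

With X as base: XY = (1, -2, 2), XZ = (-1, 1, -2), XW = (0, -2, 0).
XZ × XW = (-4, 0, 2).
XY · (XZ × XW) = 0.
The scalar triple product vanishes, so the four points are coplanar.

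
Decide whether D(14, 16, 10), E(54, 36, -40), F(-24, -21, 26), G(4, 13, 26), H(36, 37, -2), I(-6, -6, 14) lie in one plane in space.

The plane through D, E, F has normal n = DE × DF = (-1530, 1260, -720) and equation n·P = -8460.
Checking the remaining points: n·G = -8460, n·H = -7020, n·I = -8460.
Since n·H = -7020 ≠ -8460, H is off the plane and the points are not all coplanar.

No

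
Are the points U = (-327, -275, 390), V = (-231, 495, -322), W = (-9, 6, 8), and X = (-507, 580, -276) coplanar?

No

With U as base: UV = (96, 770, -712), UW = (318, 281, -382), UX = (-180, 855, -666).
UW × UX = (139464, 280548, 322470).
UV · (UW × UX) = -188136.
Since -188136 ≠ 0, the four points are not coplanar.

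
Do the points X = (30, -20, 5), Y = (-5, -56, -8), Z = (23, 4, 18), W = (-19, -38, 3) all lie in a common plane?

A normal to the plane through X, Y, Z is n = XY × XZ = (-156, 546, -1092).
The plane has equation n·P = -21060. For W: n·W = -21060.
Equal, so W lies in the plane and all four are coplanar.

Yes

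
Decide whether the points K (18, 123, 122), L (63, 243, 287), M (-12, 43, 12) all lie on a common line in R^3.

Yes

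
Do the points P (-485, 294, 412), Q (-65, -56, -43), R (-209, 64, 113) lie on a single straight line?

Yes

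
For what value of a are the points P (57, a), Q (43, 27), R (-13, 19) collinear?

29

Collinearity: (P − Q) must be parallel to (R − Q) = (-56, -8).
Cross-multiplying the components: (a − 27)·(-56) = (14)·(-8).
Solving gives a = 29.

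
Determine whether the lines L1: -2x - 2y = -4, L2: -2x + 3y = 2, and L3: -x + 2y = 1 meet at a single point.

No

Intersecting L1 and L2: solving the 2×2 system gives (x, y) = (4/5, 6/5).
Substitute into L3: (-1)(4/5) + (2)(6/5) = 8/5.
But L3 requires 1 ≠ 8/5, so the three lines have no common point.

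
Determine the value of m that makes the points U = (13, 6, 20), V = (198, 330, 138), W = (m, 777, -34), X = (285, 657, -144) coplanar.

Normal to plane UVX: n = (-129954, 62436, 32307); plane equation n·P = -668646.
Requiring n·W = -668646: (-129954)m + (47414334) = -668646.
So m = 370.

370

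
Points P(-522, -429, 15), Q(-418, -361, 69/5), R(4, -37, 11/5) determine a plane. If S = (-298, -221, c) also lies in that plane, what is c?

The plane through P, Q, R has equation −400x + 700y + 5000z = -16500.
Substituting S: (5000)c + (-35500) = -16500, so c = 19/5.

19/5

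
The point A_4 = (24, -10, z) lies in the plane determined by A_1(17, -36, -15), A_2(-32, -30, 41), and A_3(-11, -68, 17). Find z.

A normal to the plane is n = A_1A_2 × A_1A_3 = (1984, 0, 1736).
A_4 lies in the plane iff n · A_1A_4 = 0.
This gives (1736)z + (39928) = 0, so z = -23.

-23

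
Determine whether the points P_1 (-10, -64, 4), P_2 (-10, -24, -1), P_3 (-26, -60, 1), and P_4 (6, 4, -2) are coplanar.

Yes

A normal to the plane through P_1, P_2, P_3 is n = P_1P_2 × P_1P_3 = (-100, 80, 640).
The plane has equation n·P = -1560. For P_4: n·P_4 = -1560.
Equal, so P_4 lies in the plane and all four are coplanar.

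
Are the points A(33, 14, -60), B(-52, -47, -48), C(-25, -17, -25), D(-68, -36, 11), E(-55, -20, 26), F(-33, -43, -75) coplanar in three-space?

Yes

The plane through A, B, C has normal n = AB × AC = (-1763, 2279, -903) and equation n·P = 27907.
Checking the remaining points: n·D = 27907, n·E = 27907, n·F = 27907.
All equal 27907, so all 6 points lie in one plane.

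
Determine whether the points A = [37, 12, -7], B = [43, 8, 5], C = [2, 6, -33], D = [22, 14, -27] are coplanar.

No

A normal to the plane through A, B, C is n = AB × AC = (176, -264, -176).
The plane has equation n·P = 4576. For D: n·D = 4928.
4928 ≠ 4576, so D is off the plane.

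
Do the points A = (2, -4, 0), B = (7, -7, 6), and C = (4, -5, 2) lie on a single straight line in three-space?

No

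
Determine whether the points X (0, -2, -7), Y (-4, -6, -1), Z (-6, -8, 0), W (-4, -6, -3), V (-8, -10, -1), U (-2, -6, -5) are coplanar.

No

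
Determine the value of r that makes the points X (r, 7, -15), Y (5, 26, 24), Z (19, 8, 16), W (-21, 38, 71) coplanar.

Coplanarity ⇔ det[XY; XZ; XW] = 0.
Expanding, this is linear in r: (750)r + (-24000) = 0.
So r = 32.

32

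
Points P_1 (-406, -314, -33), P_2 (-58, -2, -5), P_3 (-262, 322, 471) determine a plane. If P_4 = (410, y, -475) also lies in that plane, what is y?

-105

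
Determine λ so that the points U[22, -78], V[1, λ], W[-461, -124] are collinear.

Collinearity: (V − U) must be parallel to (W − U) = (-483, -46).
Cross-multiplying the components: (λ − (-78))·(-483) = (-21)·(-46).
Solving gives λ = -80.

-80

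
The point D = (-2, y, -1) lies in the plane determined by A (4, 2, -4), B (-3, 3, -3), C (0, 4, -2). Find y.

5

A normal to the plane is n = AB × AC = (0, 10, -10).
D lies in the plane iff n · AD = 0.
This gives (10)y + (-50) = 0, so y = 5.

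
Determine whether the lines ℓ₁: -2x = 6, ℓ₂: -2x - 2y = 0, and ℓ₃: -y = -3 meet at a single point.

The three lines meet at one point iff the augmented coefficient matrix [aᵢ bᵢ cᵢ] has rank < 3, i.e. its determinant vanishes.
Here the determinant is 0.
It vanishes, so the lines are concurrent at (-3, 3).

Yes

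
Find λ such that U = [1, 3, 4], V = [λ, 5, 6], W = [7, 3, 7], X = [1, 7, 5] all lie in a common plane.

Coplanarity ⇔ det[UV; UW; UX] = 0.
Expanding, this is linear in λ: (-12)λ + (48) = 0.
So λ = 4.

4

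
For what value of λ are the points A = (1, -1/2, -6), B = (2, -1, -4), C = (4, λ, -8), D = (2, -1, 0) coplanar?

-2

Normal to plane ABD: n = (-2, -4, 0); plane equation n·P = 0.
Requiring n·C = 0: (-4)λ + (-8) = 0.
So λ = -2.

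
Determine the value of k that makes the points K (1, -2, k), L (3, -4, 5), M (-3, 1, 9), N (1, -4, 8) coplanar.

6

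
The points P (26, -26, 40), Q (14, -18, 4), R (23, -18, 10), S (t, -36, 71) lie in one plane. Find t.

20

Normal to plane PQR: n = (48, -252, -72); plane equation n·X = 4920.
Requiring n·S = 4920: (48)t + (3960) = 4920.
So t = 20.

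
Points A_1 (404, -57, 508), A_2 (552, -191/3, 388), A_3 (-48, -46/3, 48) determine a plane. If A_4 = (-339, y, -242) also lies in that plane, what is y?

A normal to the plane is n = A_1A_2 × A_1A_3 = (24200/3, 122320, 9460/3).
A_4 lies in the plane iff n · A_1A_4 = 0.
This gives (122320)y + (-4158880/3) = 0, so y = 34/3.

34/3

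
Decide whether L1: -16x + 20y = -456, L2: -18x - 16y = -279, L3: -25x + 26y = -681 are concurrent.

No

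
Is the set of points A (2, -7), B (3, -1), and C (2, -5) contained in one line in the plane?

No

AB = (1, 6), AC = (0, 2).
Twice the signed area of △ABC is (1)(2) − (6)(0) = 2.
The area is nonzero, so the three points are not collinear.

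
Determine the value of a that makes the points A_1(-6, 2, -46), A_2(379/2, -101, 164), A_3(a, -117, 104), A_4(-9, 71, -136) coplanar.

-14

The points are coplanar iff A_1A_2 · (A_1A_3 × A_1A_4) = 0.
Expanding, this is linear in a: (5220)a + (73080) = 0.
So a = -14.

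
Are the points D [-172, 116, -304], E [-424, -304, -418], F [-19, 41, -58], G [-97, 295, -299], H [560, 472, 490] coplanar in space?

Yes

The plane through D, E, F has normal n = DE × DF = (-111870, 44550, 83160) and equation n·P = -871200.
Checking the remaining points: n·G = -871200, n·H = -871200.
All equal -871200, so all 5 points lie in one plane.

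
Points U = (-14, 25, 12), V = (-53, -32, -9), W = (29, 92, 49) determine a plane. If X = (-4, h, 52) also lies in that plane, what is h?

50

The plane through U, V, W has equation −702x + 540y − 162z = 21384.
Substituting X: (540)h + (-5616) = 21384, so h = 50.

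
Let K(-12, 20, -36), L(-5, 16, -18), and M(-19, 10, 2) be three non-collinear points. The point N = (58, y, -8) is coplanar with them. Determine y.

A normal to the plane is n = KL × KM = (28, -392, -98).
N lies in the plane iff n · KN = 0.
This gives (-392)y + (7056) = 0, so y = 18.

18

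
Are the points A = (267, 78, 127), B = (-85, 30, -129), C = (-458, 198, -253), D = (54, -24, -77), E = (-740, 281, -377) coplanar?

No

The plane through A, B, C has normal n = AB × AC = (48960, 51840, -77040) and equation n·P = 7331760.
Checking the remaining points: n·D = 7331760, n·E = 7380720.
Since n·E = 7380720 ≠ 7331760, E is off the plane and the points are not all coplanar.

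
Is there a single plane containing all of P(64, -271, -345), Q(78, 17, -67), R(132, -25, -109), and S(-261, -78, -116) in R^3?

No

The four points are coplanar iff the 3×3 determinant with rows PQ, PR, PS is zero.
Rows: (14, 288, 278), (68, 246, 236), (-325, 193, 229).
Expanding along the first row: (14)(10786) − (288)(92272) + (278)(93074) = -548760.
Nonzero ⇒ not coplanar.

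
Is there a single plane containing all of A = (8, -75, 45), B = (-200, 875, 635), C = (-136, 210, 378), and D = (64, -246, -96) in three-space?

The four points are coplanar iff the 3×3 determinant with rows AB, AC, AD is zero.
Rows: (-208, 950, 590), (-144, 285, 333), (56, -171, -141).
Expanding along the first row: (-208)(16758) − (950)(1656) + (590)(8664) = 52896.
Nonzero ⇒ not coplanar.

No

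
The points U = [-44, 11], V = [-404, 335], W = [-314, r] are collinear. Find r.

The three points are collinear iff det[UV; UW] = 0.
This determinant is linear in r: (-360)r + (91440) = 0, so r = 254.

254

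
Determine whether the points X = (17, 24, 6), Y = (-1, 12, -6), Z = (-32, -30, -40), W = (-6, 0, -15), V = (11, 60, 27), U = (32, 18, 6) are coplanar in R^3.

No

The plane through X, Y, Z has normal n = XY × XZ = (-96, -240, 384) and equation n·P = -5088.
Checking the remaining points: n·W = -5184, n·V = -5088, n·U = -5088.
Since n·W = -5184 ≠ -5088, W is off the plane and the points are not all coplanar.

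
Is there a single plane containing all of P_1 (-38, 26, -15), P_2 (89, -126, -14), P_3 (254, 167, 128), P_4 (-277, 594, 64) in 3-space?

Yes

A normal to the plane through P_1, P_2, P_3 is n = P_1P_2 × P_1P_3 = (-21877, -17869, 62291).
The plane has equation n·P = -567633. For P_4: n·P_4 = -567633.
Equal, so P_4 lies in the plane and all four are coplanar.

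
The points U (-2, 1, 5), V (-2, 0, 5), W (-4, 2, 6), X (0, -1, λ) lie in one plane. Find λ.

4

Coplanarity ⇔ det[UV; UW; UX] = 0.
Expanding, this is linear in λ: (-2)λ + (8) = 0.
So λ = 4.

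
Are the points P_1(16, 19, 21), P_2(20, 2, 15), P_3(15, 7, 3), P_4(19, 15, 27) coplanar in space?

Yes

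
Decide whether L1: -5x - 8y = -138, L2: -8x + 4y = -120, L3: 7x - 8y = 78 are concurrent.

Intersecting L1 and L2: solving the 2×2 system gives (x, y) = (18, 6).
Substitute into L3: (7)(18) + (-8)(6) = 78.
This equals 78, so (18, 6) lies on all three lines and they are concurrent.

Yes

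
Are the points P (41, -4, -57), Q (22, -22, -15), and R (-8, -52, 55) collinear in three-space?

PQ = (-19, -18, 42), PR = (-49, -48, 112).
PQ × PR = (0, 70, 30).
The cross product is nonzero, so the points do not lie on one line.

No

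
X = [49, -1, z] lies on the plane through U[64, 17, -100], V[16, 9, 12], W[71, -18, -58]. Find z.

The plane through U, V, W has equation 3584x + 2800y + 1736z = 103376.
Substituting X: (1736)z + (172816) = 103376, so z = -40.

-40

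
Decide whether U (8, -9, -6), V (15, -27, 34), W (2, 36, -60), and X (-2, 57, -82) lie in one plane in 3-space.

The four points are coplanar iff the 3×3 determinant with rows UV, UW, UX is zero.
Rows: (7, -18, 40), (-6, 45, -54), (-10, 66, -76).
Expanding along the first row: (7)(144) − (-18)(-84) + (40)(54) = 1656.
Nonzero ⇒ not coplanar.

No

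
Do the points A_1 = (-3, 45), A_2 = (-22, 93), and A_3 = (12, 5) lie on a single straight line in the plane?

No

A_1A_2 = (-19, 48), A_1A_3 = (15, -40).
If collinear, A_1A_3 would be a scalar multiple of A_1A_2. But (-19)·(-40) ≠ (48)·(15) (difference 40), so they are not parallel; the points are not collinear.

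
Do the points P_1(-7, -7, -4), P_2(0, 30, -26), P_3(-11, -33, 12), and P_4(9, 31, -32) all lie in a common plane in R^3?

The four points are coplanar iff the 3×3 determinant with rows P_1P_2, P_1P_3, P_1P_4 is zero.
Rows: (7, 37, -22), (-4, -26, 16), (16, 38, -28).
Expanding along the first row: (7)(120) − (37)(-144) + (-22)(264) = 360.
Nonzero ⇒ not coplanar.

No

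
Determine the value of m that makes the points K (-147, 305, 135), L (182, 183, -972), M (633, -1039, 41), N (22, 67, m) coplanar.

-13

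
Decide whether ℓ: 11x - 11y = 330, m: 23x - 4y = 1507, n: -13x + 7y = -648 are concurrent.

Yes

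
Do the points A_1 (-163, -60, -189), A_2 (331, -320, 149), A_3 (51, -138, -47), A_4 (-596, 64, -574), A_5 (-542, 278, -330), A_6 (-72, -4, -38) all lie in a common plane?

No

The plane through A_1, A_2, A_3 has normal n = A_1A_2 × A_1A_3 = (-10556, 2184, 17108) and equation n·P = -1643824.
Checking the remaining points: n·A_4 = -3388840, n·A_5 = 682864, n·A_6 = 101192.
Since n·A_4 = -3388840 ≠ -1643824, A_4 is off the plane and the points are not all coplanar.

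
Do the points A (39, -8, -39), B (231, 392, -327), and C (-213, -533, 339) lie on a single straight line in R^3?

AB = (192, 400, -288), AC = (-252, -525, 378).
AB × AC = (0, 0, 0).
The cross product vanishes, so the three points are collinear.

Yes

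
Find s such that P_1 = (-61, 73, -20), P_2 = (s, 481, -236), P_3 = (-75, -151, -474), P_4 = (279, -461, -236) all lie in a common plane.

-485

The points are coplanar iff P_1P_2 · (P_1P_3 × P_1P_4) = 0.
Expanding, this is linear in s: (-194052)s + (-94115220) = 0.
So s = -485.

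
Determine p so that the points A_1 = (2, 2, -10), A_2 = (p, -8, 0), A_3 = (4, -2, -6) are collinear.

7

Collinearity requires A_1A_2 × A_1A_3 = 0; each component is linear in p.
The y-component gives (-4)p + (28) = 0, so p = 7.
The remaining components then also vanish.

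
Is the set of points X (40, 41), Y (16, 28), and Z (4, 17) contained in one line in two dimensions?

No

XY = (-24, -13), XZ = (-36, -24).
det[XY; XZ] = (-24)(-24) − (-13)(-36) = 108.
The determinant is nonzero, so they are not collinear.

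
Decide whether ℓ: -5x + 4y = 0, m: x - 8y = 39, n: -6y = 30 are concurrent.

No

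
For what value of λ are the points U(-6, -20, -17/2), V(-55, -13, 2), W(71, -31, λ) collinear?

Direction UV = (-49, 7, 21/2). From the x-coordinate of W, the parameter along the line is τ = (71 − (-6))/(-49) = -11/7.
Then λ = (-17/2) + (-11/7)·(21/2) = -25.

-25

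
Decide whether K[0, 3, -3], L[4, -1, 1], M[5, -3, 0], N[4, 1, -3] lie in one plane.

A normal to the plane through K, L, M is n = KL × KM = (12, 8, -4).
The plane has equation n·P = 36. For N: n·N = 68.
68 ≠ 36, so N is off the plane.

No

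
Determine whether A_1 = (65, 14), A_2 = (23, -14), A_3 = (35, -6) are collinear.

A_1A_2 = (-42, -28), A_1A_3 = (-30, -20).
Twice the signed area of △A_1A_2A_3 is (-42)(-20) − (-28)(-30) = 0.
The triangle is degenerate (zero area), so the points are collinear.

Yes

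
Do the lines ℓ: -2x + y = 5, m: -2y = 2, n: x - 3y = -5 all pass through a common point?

No

Intersecting ℓ and m: solving the 2×2 system gives (x, y) = (-3, -1).
Substitute into n: (1)(-3) + (-3)(-1) = 0.
But n requires -5 ≠ 0, so the three lines have no common point.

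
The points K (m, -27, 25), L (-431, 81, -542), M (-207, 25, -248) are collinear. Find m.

Collinearity requires KL × KM = 0; each component is linear in m.
The y-component gives (294)m + (-294) = 0, so m = 1.
The remaining components then also vanish.

1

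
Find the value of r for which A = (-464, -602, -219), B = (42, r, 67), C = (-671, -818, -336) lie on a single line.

-74

Collinearity requires AB × AC = 0; each component is linear in r.
The x-component gives (-117)r + (-8658) = 0, so r = -74.
The remaining components then also vanish.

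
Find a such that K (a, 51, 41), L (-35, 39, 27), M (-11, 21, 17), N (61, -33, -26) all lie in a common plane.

The points are coplanar iff KL · (KM × KN) = 0.
Expanding, this is linear in a: (-234)a + (-11934) = 0.
So a = -51.

-51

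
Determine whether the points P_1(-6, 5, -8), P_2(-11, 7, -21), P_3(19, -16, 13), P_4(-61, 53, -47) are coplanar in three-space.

The four points are coplanar iff the 3×3 determinant with rows P_1P_2, P_1P_3, P_1P_4 is zero.
Rows: (-5, 2, -13), (25, -21, 21), (-55, 48, -39).
Expanding along the first row: (-5)(-189) − (2)(180) + (-13)(45) = 0.
Zero determinant ⇒ coplanar.

Yes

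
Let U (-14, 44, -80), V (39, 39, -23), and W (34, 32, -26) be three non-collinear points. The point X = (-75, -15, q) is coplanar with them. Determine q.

The plane through U, V, W has equation 414x − 126y − 396z = 20340.
Substituting X: (-396)q + (-29160) = 20340, so q = -125.

-125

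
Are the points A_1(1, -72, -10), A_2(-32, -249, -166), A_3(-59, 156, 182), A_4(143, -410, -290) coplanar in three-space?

Yes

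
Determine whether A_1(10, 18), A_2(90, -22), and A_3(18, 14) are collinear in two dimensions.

Yes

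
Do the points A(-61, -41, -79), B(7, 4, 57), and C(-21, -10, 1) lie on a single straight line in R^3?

No

AB = (68, 45, 136), AC = (40, 31, 80).
Comparing components 2 and 3: (45)(80) − (136)(31) = -616 ≠ 0, so AB and AC are not parallel and the points are not collinear.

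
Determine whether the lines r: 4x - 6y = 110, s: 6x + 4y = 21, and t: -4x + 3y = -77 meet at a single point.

No

Lines aᵢx + bᵢy = cᵢ with pairwise distinct directions are concurrent exactly when det[aᵢ bᵢ cᵢ] = 0.
Here the determinant is -12.
Nonzero, so no common point exists.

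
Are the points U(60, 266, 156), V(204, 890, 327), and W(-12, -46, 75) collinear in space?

No

UV = (144, 624, 171), UW = (-72, -312, -81).
Comparing components 2 and 3: (624)(-81) − (171)(-312) = 2808 ≠ 0, so UV and UW are not parallel and the points are not collinear.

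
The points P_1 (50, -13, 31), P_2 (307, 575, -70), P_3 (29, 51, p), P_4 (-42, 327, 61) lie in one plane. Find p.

38

The points are coplanar iff P_1P_2 · (P_1P_3 × P_1P_4) = 0.
Expanding, this is linear in p: (-141476)p + (5376088) = 0.
So p = 38.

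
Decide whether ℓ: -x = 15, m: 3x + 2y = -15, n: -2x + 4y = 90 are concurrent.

Yes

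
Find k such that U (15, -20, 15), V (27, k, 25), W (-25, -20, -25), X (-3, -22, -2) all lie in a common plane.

-16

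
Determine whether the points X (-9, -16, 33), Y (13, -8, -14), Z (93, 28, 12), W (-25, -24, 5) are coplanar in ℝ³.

Yes

The four points are coplanar iff the 3×3 determinant with rows XY, XZ, XW is zero.
Rows: (22, 8, -47), (102, 44, -21), (-16, -8, -28).
Expanding along the first row: (22)(-1400) − (8)(-3192) + (-47)(-112) = 0.
Zero determinant ⇒ coplanar.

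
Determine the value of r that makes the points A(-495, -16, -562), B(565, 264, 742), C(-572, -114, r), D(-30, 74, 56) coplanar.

-548

The points are coplanar iff AB · (AC × AD) = 0.
Expanding, this is linear in r: (34800)r + (19070400) = 0.
So r = -548.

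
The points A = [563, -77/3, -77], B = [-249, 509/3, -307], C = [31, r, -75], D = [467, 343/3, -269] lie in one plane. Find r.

The points are coplanar iff AB · (AC × AD) = 0.
Expanding, this is linear in r: (133824)r + (802944) = 0.
So r = -6.

-6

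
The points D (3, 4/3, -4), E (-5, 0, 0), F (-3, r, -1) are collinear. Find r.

Direction DE = (-8, -4/3, 4). From the x-coordinate of F, the parameter along the line is τ = (-3 − 3)/(-8) = 3/4.
Then r = 4/3 + 3/4·(-4/3) = 1/3.

1/3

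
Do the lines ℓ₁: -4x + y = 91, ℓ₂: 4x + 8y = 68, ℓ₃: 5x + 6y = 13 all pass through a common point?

Intersecting ℓ₁ and ℓ₂: solving the 2×2 system gives (x, y) = (-55/3, 53/3).
Substitute into ℓ₃: (5)(-55/3) + (6)(53/3) = 43/3.
But ℓ₃ requires 13 ≠ 43/3, so the three lines have no common point.

No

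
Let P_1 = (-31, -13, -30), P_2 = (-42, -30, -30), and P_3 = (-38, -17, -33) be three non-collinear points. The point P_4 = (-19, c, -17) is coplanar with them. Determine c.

-24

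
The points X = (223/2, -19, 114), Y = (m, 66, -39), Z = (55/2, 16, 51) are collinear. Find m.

-185/2

Direction XZ = (-84, 35, -63). From the y-coordinate of Y, the parameter along the line is τ = (66 − (-19))/35 = 17/7.
Then m = 223/2 + 17/7·(-84) = -185/2.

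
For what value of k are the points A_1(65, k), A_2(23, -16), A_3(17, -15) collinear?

Collinearity: (A_1 − A_2) must be parallel to (A_3 − A_2) = (-6, 1).
Cross-multiplying the components: (k − (-16))·(-6) = (42)·(1).
Solving gives k = -23.

-23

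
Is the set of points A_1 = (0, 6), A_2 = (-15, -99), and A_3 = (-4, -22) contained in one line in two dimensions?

A_1A_2 = (-15, -105), A_1A_3 = (-4, -28).
Checking proportionality: A_1A_3 = 4/15·A_1A_2, so the vectors are parallel and the points are collinear.

Yes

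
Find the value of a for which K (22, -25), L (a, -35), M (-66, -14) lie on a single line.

The three points are collinear iff det[KL; KM] = 0.
This determinant is linear in a: (11)a + (-1122) = 0, so a = 102.

102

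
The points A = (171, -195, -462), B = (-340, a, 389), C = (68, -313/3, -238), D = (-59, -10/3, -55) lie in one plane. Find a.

674/3

Normal to plane ACD: n = (-6032, -9599, 3335/3); plane equation n·P = 326743.
Requiring n·B = 326743: (-9599)a + (7449955/3) = 326743.
So a = 674/3.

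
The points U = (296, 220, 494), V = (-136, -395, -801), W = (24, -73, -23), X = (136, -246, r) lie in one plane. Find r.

-740

Normal to plane UVW: n = (-61480, 128896, -40704); plane equation n·P = -9948736.
Requiring n·X = -9948736: (-40704)r + (-40069696) = -9948736.
So r = -740.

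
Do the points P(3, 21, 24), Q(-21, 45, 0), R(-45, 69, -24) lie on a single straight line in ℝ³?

PQ = (-24, 24, -24), PR = (-48, 48, -48).
PQ × PR = (0, 0, 0).
The cross product vanishes, so the three points are collinear.

Yes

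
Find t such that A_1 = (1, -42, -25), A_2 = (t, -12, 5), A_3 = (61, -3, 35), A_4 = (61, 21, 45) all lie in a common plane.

Coplanarity ⇔ det[A_1A_2; A_1A_3; A_1A_4] = 0.
Expanding, this is linear in t: (-1050)t + (26250) = 0.
So t = 25.

25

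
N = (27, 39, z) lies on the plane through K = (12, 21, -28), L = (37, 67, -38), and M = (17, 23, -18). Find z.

-18

A normal to the plane is n = KL × KM = (480, -300, -180).
N lies in the plane iff n · KN = 0.
This gives (-180)z + (-3240) = 0, so z = -18.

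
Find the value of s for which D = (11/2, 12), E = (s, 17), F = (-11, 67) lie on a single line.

4

The three points are collinear iff det[DE; DF] = 0.
This determinant is linear in s: (55)s + (-220) = 0, so s = 4.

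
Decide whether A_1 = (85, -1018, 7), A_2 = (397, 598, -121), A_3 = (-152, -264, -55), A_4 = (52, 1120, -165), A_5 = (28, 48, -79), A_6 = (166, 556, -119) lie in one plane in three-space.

The plane through A_1, A_2, A_3 has normal n = A_1A_2 × A_1A_3 = (-3680, 49680, 618240) and equation n·P = -46559360.
Checking the remaining points: n·A_4 = -46559360, n·A_5 = -46559360, n·A_6 = -46559360.
All equal -46559360, so all 6 points lie in one plane.

Yes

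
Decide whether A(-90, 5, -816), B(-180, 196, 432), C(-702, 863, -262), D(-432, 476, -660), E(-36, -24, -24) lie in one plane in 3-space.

The plane through A, B, C has normal n = AB × AC = (-964970, -713916, 39672) and equation n·P = 50905368.
Checking the remaining points: n·D = 50859504, n·E = 50920776.
Since n·D = 50859504 ≠ 50905368, D is off the plane and the points are not all coplanar.

No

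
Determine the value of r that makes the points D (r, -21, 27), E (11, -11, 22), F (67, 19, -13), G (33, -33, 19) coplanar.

7

The points are coplanar iff DE · (DF × DG) = 0.
Expanding, this is linear in r: (860)r + (-6020) = 0.
So r = 7.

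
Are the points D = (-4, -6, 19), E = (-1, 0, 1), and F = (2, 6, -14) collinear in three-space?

No

DE = (3, 6, -18), DF = (6, 12, -33).
Comparing components 2 and 3: (6)(-33) − (-18)(12) = 18 ≠ 0, so DE and DF are not parallel and the points are not collinear.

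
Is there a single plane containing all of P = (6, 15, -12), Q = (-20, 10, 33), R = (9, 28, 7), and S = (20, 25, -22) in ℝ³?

Yes

The four points are coplanar iff the 3×3 determinant with rows PQ, PR, PS is zero.
Rows: (-26, -5, 45), (3, 13, 19), (14, 10, -10).
Expanding along the first row: (-26)(-320) − (-5)(-296) + (45)(-152) = 0.
Zero determinant ⇒ coplanar.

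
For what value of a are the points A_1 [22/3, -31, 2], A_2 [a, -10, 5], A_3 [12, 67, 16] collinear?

Direction A_1A_3 = (14/3, 98, 14). From the y-coordinate of A_2, the parameter along the line is τ = (-10 − (-31))/98 = 3/14.
Then a = 22/3 + 3/14·(14/3) = 25/3.

25/3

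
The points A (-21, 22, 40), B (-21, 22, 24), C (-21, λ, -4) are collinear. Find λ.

22

Collinearity requires AB × AC = 0; each component is linear in λ.
The x-component gives (16)λ + (-352) = 0, so λ = 22.
The remaining components then also vanish.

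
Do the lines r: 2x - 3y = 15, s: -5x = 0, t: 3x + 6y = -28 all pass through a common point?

No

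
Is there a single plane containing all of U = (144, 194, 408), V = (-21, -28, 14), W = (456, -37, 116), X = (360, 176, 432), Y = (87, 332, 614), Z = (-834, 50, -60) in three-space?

Yes

The plane through U, V, W has normal n = UV × UW = (-26190, -171108, 107379) and equation n·P = 6844320.
Checking the remaining points: n·X = 6844320, n·Y = 6844320, n·Z = 6844320.
All equal 6844320, so all 6 points lie in one plane.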